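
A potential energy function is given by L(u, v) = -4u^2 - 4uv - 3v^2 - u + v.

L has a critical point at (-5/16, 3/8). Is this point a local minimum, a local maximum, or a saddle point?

local maximum

The Hessian of L is constant: H = [[-8, -4], [-4, -6]].
det(H) = (-8)·(-6) − (-4)² = 32.
det(H) > 0 and tr(H) = -14 < 0, so H is negative definite and the point is a local maximum.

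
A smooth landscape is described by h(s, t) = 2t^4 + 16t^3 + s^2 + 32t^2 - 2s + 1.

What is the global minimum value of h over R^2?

h(s,t) separates as P(s) + Q(t) + 1, so its minimum is min P + min Q + 1.
P'(s) = 2s - 2 vanishes at s ∈ {1}; Q'(t) = 8t(t + 2)(t + 4) vanishes at t ∈ {-4, -2, 0}.
Local minima of P (where P''>0): P(1)=-1. Local minima of Q: Q(-4)=0, Q(0)=0.
So the global minimum of h is P(1) + Q(-4) + 1 = -1 + 0 + 1 = 0, attained at (1, -4).

0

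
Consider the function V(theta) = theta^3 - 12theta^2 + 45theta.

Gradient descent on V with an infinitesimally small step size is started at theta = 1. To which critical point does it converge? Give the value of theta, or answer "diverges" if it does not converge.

V'(theta) = 3(theta - 5)(theta - 3), so V'(1) = 24.
Gradient descent moves in the -V' direction, i.e. theta is decreasing.
There is no critical point below theta=1, and V' keeps the same sign, so the iterate runs off to −∞.

diverges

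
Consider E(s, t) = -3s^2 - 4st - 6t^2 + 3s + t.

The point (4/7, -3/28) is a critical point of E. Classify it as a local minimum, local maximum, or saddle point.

The Hessian of E is constant: H = [[-6, -4], [-4, -12]].
det(H) = (-6)·(-12) − (-4)² = 56.
det(H) > 0 and tr(H) = -18 < 0, so H is negative definite and the point is a local maximum.

local maximum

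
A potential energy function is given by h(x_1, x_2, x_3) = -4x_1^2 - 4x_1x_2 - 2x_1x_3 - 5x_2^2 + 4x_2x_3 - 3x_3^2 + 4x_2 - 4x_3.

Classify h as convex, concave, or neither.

h is quadratic, so its Hessian is the constant matrix H = [[-8, -4, -2], [-4, -10, 4], [-2, 4, -6]].
Leading principal minors: -8, 64, -152.
Signs alternate −, +, − ⇒ H ≺ 0 ⇒ concave.

concave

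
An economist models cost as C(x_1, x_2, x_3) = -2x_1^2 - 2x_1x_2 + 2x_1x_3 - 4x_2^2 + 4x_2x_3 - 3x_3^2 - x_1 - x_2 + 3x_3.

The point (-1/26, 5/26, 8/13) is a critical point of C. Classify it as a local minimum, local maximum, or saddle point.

local maximum

The Hessian is constant: H = [[-4, -2, 2], [-2, -8, 4], [2, 4, -6]].
Leading principal minors: Δ₁ = -4, Δ₂ = 28, Δ₃ = -104.
The minors alternate sign starting negative (−, +, −), so H is negative definite: a local maximum.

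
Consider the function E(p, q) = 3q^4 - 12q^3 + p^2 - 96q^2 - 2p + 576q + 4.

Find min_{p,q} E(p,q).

E(p,q) separates as A(p) + B(q) + 4, so its minimum is min A + min B + 4.
A'(p) = 2p - 2 vanishes at p ∈ {1}; B'(q) = 12(q - 4)(q - 3)(q + 4) vanishes at q ∈ {-4, 3, 4}.
Local minima of A (where A''>0): A(1)=-1. Local minima of B: B(-4)=-2304, B(4)=768.
So the global minimum of E is A(1) + B(-4) + 4 = -1 − 2304 + 4 = -2301, attained at (1, -4).

-2301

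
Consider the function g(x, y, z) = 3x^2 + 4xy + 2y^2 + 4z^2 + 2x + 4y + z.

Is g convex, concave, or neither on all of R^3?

convex

g is quadratic, so its Hessian is the constant matrix H = [[6, 4, 0], [4, 4, 0], [0, 0, 8]].
Leading principal minors: 6, 8, 64.
All positive ⇒ H ≻ 0 ⇒ convex.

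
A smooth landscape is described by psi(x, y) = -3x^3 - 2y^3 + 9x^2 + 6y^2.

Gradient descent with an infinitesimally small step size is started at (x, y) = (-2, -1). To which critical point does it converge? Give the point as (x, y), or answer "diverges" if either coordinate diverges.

(0, 0)

psi is separable, so gradient descent decouples: x follows -∂psi/∂x, y follows -∂psi/∂y.
∂psi/∂x = -9x(x - 2); at x=-2 this is -72, so x increases.
∂psi/∂y = -6y(y - 2); at y=-1 this is -18, so y increases.
x converges to its nearest critical value 0 (a local min of the x-part); y converges to 0. The iterate converges to (0, 0).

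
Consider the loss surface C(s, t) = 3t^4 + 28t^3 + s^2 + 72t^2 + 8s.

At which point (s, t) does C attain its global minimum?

C(s,t) separates as P(s) + Q(t), so its minimum is min P + min Q.
P'(s) = 2s + 8 vanishes at s ∈ {-4}; Q'(t) = 12t(t + 3)(t + 4) vanishes at t ∈ {-4, -3, 0}.
Local minima of P (where P''>0): P(-4)=-16. Local minima of Q: Q(-4)=128, Q(0)=0.
So the global minimum of C is P(-4) + Q(0) = -16 + 0 = -16, attained at (-4, 0).

(-4, 0)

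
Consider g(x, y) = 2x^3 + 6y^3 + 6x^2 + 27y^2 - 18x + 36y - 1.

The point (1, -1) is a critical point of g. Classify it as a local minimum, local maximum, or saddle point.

The mixed partial ∂²g/∂x∂y is 0, so the Hessian at any point is diag(g_xx, g_yy) = diag(12(x + 1), 18(2y + 3)).
At (1, -1): H = diag(24, 18).
Both eigenvalues are positive, so H is positive definite: a local minimum.

local minimum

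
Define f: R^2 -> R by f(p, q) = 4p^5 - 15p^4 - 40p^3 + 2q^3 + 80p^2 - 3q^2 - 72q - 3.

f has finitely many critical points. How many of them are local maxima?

f separates as a function of p plus a function of q, so ∇f=0 decouples.
∂f/∂p = 20p(p - 4)(p - 1)(p + 2) = 0 at p ∈ {-2, 0, 1, 4}; ∂f/∂q = 6(q - 4)(q + 3) = 0 at q ∈ {-3, 4}.
The Hessian is diagonal: diag(f_pp, f_qq). Second derivatives: f_pp(-2)=-720, f_pp(0)=160, f_pp(1)=-180, f_pp(4)=1440; f_qq(-3)=-42, f_qq(4)=42.
Local maxima occur where both diagonal entries negative: (-2, -3), (1, -3). Count: 2.

2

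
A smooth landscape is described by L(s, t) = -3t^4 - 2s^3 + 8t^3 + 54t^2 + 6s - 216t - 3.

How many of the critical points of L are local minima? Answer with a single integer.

1

L separates as a function of s plus a function of t, so ∇L=0 decouples.
∂L/∂s = -6(s - 1)(s + 1) = 0 at s ∈ {-1, 1}; ∂L/∂t = -12(t - 3)(t - 2)(t + 3) = 0 at t ∈ {-3, 2, 3}.
The Hessian is diagonal: diag(L_ss, L_tt). Second derivatives: L_ss(-1)=12, L_ss(1)=-12; L_tt(-3)=-360, L_tt(2)=60, L_tt(3)=-72.
Local minima occur where both diagonal entries positive: (-1, 2). Count: 1.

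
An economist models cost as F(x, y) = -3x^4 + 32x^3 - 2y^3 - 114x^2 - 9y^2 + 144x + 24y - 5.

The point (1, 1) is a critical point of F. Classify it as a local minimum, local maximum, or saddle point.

local maximum

The mixed partial ∂²F/∂x∂y is 0, so the Hessian at any point is diag(F_xx, F_yy) = diag(12(-3x^2 + 16x - 19), -6(2y + 3)).
At (1, 1): H = diag(-72, -30).
Both eigenvalues are negative, so H is negative definite: a local maximum.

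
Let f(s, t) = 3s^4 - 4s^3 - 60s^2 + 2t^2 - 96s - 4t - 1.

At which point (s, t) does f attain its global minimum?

(4, 1)

f(s,t) separates as P(s) + Q(t) − 1, so its minimum is min P + min Q − 1.
P'(s) = 12(s - 4)(s + 1)(s + 2) vanishes at s ∈ {-2, -1, 4}; Q'(t) = 4(t - 1) vanishes at t ∈ {1}.
Local minima of P (where P''>0): P(-2)=32, P(4)=-832. Local minima of Q: Q(1)=-2.
So the global minimum of f is P(4) + Q(1) − 1 = -832 − 2 − 1 = -835, attained at (4, 1).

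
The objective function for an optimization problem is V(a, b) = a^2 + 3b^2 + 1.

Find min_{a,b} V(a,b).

1

V(a,b) separates as P(a) + Q(b) + 1, so its minimum is min P + min Q + 1.
P'(a) = 2a vanishes at a ∈ {0}; Q'(b) = 6b vanishes at b ∈ {0}.
Local minima of P (where P''>0): P(0)=0. Local minima of Q: Q(0)=0.
So the global minimum of V is P(0) + Q(0) + 1 = 0 + 0 + 1 = 1, attained at (0, 0).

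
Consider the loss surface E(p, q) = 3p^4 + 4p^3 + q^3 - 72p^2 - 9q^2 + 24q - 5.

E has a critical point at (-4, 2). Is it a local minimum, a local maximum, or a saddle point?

The mixed partial ∂²E/∂p∂q is 0, so the Hessian at any point is diag(E_pp, E_qq) = diag(12(3p^2 + 2p - 12), 6(q - 3)).
At (-4, 2): H = diag(336, -6).
The eigenvalues have opposite signs, so H is indefinite: a saddle point.

saddle point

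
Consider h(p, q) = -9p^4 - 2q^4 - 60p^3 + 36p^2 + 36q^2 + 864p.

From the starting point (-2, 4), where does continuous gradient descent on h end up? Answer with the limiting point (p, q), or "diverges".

h is separable, so gradient descent decouples: p follows -∂h/∂p, q follows -∂h/∂q.
∂h/∂p = -36(p - 2)(p + 3)(p + 4); at p=-2 this is 288, so p decreases.
∂h/∂q = -8q(q - 3)(q + 3); at q=4 this is -224, so q increases.
The q-coordinate has no critical point in that direction and runs off to infinity.

diverges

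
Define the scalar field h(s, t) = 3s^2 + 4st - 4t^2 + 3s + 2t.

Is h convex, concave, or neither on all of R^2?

neither

h is quadratic, so its Hessian is the constant matrix H = [[6, 4], [4, -8]].
det(H) = -64, tr(H) = -2.
det(H) < 0, so H is indefinite: neither convex nor concave.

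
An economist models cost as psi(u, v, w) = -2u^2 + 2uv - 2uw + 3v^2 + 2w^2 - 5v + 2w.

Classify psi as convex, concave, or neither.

psi is quadratic, so its Hessian is the constant matrix H = [[-4, 2, -2], [2, 6, 0], [-2, 0, 4]].
Leading principal minors: -4, -28, -136.
Neither pattern holds ⇒ H is indefinite ⇒ neither convex nor concave.

neither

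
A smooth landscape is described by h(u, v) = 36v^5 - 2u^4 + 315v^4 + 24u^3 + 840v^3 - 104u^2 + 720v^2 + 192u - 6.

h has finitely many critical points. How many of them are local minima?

2

h separates as a function of u plus a function of v, so ∇h=0 decouples.
∂h/∂u = -8(u - 4)(u - 3)(u - 2) = 0 at u ∈ {2, 3, 4}; ∂h/∂v = 180v(v + 1)(v + 2)(v + 4) = 0 at v ∈ {-4, -2, -1, 0}.
The Hessian is diagonal: diag(h_uu, h_vv). Second derivatives: h_uu(2)=-16, h_uu(3)=8, h_uu(4)=-16; h_vv(-4)=-4320, h_vv(-2)=720, h_vv(-1)=-540, h_vv(0)=1440.
Local minima occur where both diagonal entries positive: (3, -2), (3, 0). Count: 2.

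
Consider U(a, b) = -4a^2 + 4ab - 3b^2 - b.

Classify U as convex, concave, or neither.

concave

U is quadratic, so its Hessian is the constant matrix H = [[-8, 4], [4, -6]].
det(H) = 32, tr(H) = -14.
det(H) > 0 and tr(H) < 0, so H is negative definite everywhere: concave.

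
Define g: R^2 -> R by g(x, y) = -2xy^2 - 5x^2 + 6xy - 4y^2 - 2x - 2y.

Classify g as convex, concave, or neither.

The term -2xy^2 is cubic, so the Hessian is not constant.
∂²g/∂y² = -4x - 8, which takes both signs as x varies (negative for sufficiently large x). A diagonal entry of the Hessian changing sign means the Hessian is neither positive- nor negative-semidefinite on all of R^2.

neither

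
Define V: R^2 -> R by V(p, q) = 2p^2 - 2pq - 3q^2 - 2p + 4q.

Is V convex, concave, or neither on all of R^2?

V is quadratic, so its Hessian is the constant matrix H = [[4, -2], [-2, -6]].
det(H) = -28, tr(H) = -2.
det(H) < 0, so H is indefinite: neither convex nor concave.

neither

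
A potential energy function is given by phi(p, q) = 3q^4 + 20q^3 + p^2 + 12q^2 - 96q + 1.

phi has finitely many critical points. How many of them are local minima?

2

phi separates as a function of p plus a function of q, so ∇phi=0 decouples.
∂phi/∂p = 2p = 0 at p ∈ {0}; ∂phi/∂q = 12(q - 1)(q + 2)(q + 4) = 0 at q ∈ {-4, -2, 1}.
The Hessian is diagonal: diag(phi_pp, phi_qq). Second derivatives: phi_pp(0)=2; phi_qq(-4)=120, phi_qq(-2)=-72, phi_qq(1)=180.
Local minima occur where both diagonal entries positive: (0, -4), (0, 1). Count: 2.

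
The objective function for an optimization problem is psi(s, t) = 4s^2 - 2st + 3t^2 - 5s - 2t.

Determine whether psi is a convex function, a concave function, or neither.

convex

psi is quadratic, so its Hessian is the constant matrix H = [[8, -2], [-2, 6]].
det(H) = 44, tr(H) = 14.
det(H) > 0 and tr(H) > 0, so H is positive definite everywhere: convex.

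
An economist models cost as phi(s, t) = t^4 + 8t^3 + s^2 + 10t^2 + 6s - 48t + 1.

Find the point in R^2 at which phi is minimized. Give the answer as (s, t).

phi(s,t) separates as P(s) + Q(t) + 1, so its minimum is min P + min Q + 1.
P'(s) = 2s + 6 vanishes at s ∈ {-3}; Q'(t) = 4(t - 1)(t + 3)(t + 4) vanishes at t ∈ {-4, -3, 1}.
Local minima of P (where P''>0): P(-3)=-9. Local minima of Q: Q(-4)=96, Q(1)=-29.
So the global minimum of phi is P(-3) + Q(1) + 1 = -9 − 29 + 1 = -37, attained at (-3, 1).

(-3, 1)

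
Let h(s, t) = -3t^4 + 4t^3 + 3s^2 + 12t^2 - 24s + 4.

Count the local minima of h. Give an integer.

1

h separates as a function of s plus a function of t, so ∇h=0 decouples.
∂h/∂s = 6(s - 4) = 0 at s ∈ {4}; ∂h/∂t = -12t(t - 2)(t + 1) = 0 at t ∈ {-1, 0, 2}.
The Hessian is diagonal: diag(h_ss, h_tt). Second derivatives: h_ss(4)=6; h_tt(-1)=-36, h_tt(0)=24, h_tt(2)=-72.
Local minima occur where both diagonal entries positive: (4, 0). Count: 1.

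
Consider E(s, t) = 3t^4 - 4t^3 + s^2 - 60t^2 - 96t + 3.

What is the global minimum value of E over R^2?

-829

E(s,t) separates as P(s) + Q(t) + 3, so its minimum is min P + min Q + 3.
P'(s) = 2s vanishes at s ∈ {0}; Q'(t) = 12(t - 4)(t + 1)(t + 2) vanishes at t ∈ {-2, -1, 4}.
Local minima of P (where P''>0): P(0)=0. Local minima of Q: Q(-2)=32, Q(4)=-832.
So the global minimum of E is P(0) + Q(4) + 3 = 0 − 832 + 3 = -829, attained at (0, 4).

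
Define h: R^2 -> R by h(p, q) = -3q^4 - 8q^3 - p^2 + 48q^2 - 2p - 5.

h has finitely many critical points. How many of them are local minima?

0

h separates as a function of p plus a function of q, so ∇h=0 decouples.
∂h/∂p = -2(p + 1) = 0 at p ∈ {-1}; ∂h/∂q = -12q(q - 2)(q + 4) = 0 at q ∈ {-4, 0, 2}.
The Hessian is diagonal: diag(h_pp, h_qq). Second derivatives: h_pp(-1)=-2; h_qq(-4)=-288, h_qq(0)=96, h_qq(2)=-144.
Local minima occur where both diagonal entries positive: none. Count: 0.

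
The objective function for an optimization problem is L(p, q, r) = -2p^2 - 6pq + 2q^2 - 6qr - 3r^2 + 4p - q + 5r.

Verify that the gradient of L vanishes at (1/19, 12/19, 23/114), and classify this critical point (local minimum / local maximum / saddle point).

saddle point

∇L = (-4p - 6q + 4, -6p + 4q - 6r - 1, -6q - 6r + 5); substituting (1/19, 12/19, 23/114) gives ∇L = (0, 0, 0), so (1/19, 12/19, 23/114) is indeed a critical point.
The Hessian is constant: H = [[-4, -6, 0], [-6, 4, -6], [0, -6, -6]].
Leading principal minors: Δ₁ = -4, Δ₂ = -52, Δ₃ = 456.
The minors fit neither the all-positive nor the alternating-sign pattern, so H is indefinite: a saddle point.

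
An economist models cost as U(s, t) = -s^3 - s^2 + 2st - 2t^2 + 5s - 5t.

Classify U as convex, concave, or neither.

neither

The term -s^3 is cubic, so the Hessian is not constant.
∂²U/∂s² = -6s - 2, which takes both signs as s varies (negative for sufficiently large s). A diagonal entry of the Hessian changing sign means the Hessian is neither positive- nor negative-semidefinite on all of R^2.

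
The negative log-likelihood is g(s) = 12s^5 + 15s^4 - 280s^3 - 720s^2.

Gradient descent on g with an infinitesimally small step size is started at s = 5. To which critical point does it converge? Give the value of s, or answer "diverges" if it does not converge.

4

g'(s) = 60s(s - 4)(s + 2)(s + 3), so g'(5) = 16800.
Gradient descent moves in the -g' direction, i.e. s is decreasing.
The nearest critical point in that direction is s = 4, where g'' = 10080 > 0 (a local minimum). The iterate converges there.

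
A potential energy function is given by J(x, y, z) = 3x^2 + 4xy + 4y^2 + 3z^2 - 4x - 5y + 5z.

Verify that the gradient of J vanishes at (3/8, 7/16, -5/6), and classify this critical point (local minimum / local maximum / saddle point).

local minimum

∇J = (6x + 4y - 4, 4x + 8y - 5, 6z + 5); substituting (3/8, 7/16, -5/6) gives ∇J = (0, 0, 0), so (3/8, 7/16, -5/6) is indeed a critical point.
The Hessian is constant: H = [[6, 4, 0], [4, 8, 0], [0, 0, 6]].
Leading principal minors: Δ₁ = 6, Δ₂ = 32, Δ₃ = 192.
All leading minors are positive, so H is positive definite: a local minimum.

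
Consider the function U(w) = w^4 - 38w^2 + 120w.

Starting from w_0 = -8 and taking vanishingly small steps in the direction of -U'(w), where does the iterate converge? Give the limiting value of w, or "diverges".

U'(w) = 4(w - 3)(w - 2)(w + 5), so U'(-8) = -1320.
Gradient descent moves in the -U' direction, i.e. w is increasing.
The nearest critical point in that direction is w = -5, where U'' = 224 > 0 (a local minimum). The iterate converges there.

-5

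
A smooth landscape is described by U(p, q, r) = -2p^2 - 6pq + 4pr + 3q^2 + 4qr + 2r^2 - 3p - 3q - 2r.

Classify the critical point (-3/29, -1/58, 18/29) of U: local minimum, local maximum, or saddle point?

saddle point

The Hessian is constant: H = [[-4, -6, 4], [-6, 6, 4], [4, 4, 4]].
Leading principal minors: Δ₁ = -4, Δ₂ = -60, Δ₃ = -464.
The minors fit neither the all-positive nor the alternating-sign pattern, so H is indefinite: a saddle point.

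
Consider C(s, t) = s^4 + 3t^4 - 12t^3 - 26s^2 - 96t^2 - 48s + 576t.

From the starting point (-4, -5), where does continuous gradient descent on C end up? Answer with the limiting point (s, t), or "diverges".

C is separable, so gradient descent decouples: s follows -∂C/∂s, t follows -∂C/∂t.
∂C/∂s = 4(s - 4)(s + 1)(s + 3); at s=-4 this is -96, so s increases.
∂C/∂t = 12(t - 4)(t - 3)(t + 4); at t=-5 this is -864, so t increases.
s converges to its nearest critical value -3 (a local min of the s-part); t converges to -4. The iterate converges to (-3, -4).

(-3, -4)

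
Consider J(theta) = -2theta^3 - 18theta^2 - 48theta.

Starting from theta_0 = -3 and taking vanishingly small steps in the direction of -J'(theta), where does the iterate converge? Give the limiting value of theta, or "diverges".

J'(theta) = -6(theta + 2)(theta + 4), so J'(-3) = 6.
Gradient descent moves in the -J' direction, i.e. theta is decreasing.
The nearest critical point in that direction is theta = -4, where J'' = 12 > 0 (a local minimum). The iterate converges there.

-4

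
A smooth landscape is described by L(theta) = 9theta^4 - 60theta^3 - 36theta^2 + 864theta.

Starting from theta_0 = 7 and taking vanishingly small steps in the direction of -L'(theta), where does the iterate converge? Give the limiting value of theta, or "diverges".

L'(theta) = 36(theta - 4)(theta - 3)(theta + 2), so L'(7) = 3888.
Gradient descent moves in the -L' direction, i.e. theta is decreasing.
The nearest critical point in that direction is theta = 4, where L'' = 216 > 0 (a local minimum). The iterate converges there.

4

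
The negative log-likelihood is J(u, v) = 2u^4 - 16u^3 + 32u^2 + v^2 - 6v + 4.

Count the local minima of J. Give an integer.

J separates as a function of u plus a function of v, so ∇J=0 decouples.
∂J/∂u = 8u(u - 4)(u - 2) = 0 at u ∈ {0, 2, 4}; ∂J/∂v = 2(v - 3) = 0 at v ∈ {3}.
The Hessian is diagonal: diag(J_uu, J_vv). Second derivatives: J_uu(0)=64, J_uu(2)=-32, J_uu(4)=64; J_vv(3)=2.
Local minima occur where both diagonal entries positive: (0, 3), (4, 3). Count: 2.

2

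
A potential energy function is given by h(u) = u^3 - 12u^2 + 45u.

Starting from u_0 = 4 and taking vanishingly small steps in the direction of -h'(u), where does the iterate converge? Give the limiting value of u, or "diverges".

h'(u) = 3(u - 5)(u - 3), so h'(4) = -3.
Gradient descent moves in the -h' direction, i.e. u is increasing.
The nearest critical point in that direction is u = 5, where h'' = 6 > 0 (a local minimum). The iterate converges there.

5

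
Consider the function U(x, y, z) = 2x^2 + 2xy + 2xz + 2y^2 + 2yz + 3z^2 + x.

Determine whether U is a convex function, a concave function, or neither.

U is quadratic, so its Hessian is the constant matrix H = [[4, 2, 2], [2, 4, 2], [2, 2, 6]].
Leading principal minors: 4, 12, 56.
All positive ⇒ H ≻ 0 ⇒ convex.

convex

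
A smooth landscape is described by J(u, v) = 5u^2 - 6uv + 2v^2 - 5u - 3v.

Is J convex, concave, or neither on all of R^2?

convex

J is quadratic, so its Hessian is the constant matrix H = [[10, -6], [-6, 4]].
det(H) = 4, tr(H) = 14.
det(H) > 0 and tr(H) > 0, so H is positive definite everywhere: convex.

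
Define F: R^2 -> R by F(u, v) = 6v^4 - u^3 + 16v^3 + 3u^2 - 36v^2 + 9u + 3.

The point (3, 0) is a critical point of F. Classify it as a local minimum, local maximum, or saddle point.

The mixed partial ∂²F/∂u∂v is 0, so the Hessian at any point is diag(F_uu, F_vv) = diag(6(-u + 1), 24(3v^2 + 4v - 3)).
At (3, 0): H = diag(-12, -72).
Both eigenvalues are negative, so H is negative definite: a local maximum.

local maximum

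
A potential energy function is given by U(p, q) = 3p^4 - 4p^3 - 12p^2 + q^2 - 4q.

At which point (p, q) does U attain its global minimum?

U(p,q) separates as A(p) + B(q), so its minimum is min A + min B.
A'(p) = 12p(p - 2)(p + 1) vanishes at p ∈ {-1, 0, 2}; B'(q) = 2q - 4 vanishes at q ∈ {2}.
Local minima of A (where A''>0): A(-1)=-5, A(2)=-32. Local minima of B: B(2)=-4.
So the global minimum of U is A(2) + B(2) = -32 − 4 = -36, attained at (2, 2).

(2, 2)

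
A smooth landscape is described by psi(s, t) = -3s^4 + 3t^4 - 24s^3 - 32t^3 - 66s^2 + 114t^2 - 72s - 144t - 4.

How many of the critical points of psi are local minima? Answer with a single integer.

psi separates as a function of s plus a function of t, so ∇psi=0 decouples.
∂psi/∂s = -12(s + 1)(s + 2)(s + 3) = 0 at s ∈ {-3, -2, -1}; ∂psi/∂t = 12(t - 4)(t - 3)(t - 1) = 0 at t ∈ {1, 3, 4}.
The Hessian is diagonal: diag(psi_ss, psi_tt). Second derivatives: psi_ss(-3)=-24, psi_ss(-2)=12, psi_ss(-1)=-24; psi_tt(1)=72, psi_tt(3)=-24, psi_tt(4)=36.
Local minima occur where both diagonal entries positive: (-2, 1), (-2, 4). Count: 2.

2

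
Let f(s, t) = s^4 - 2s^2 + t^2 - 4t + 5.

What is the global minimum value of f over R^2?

f(s,t) separates as P(s) + Q(t) + 5, so its minimum is min P + min Q + 5.
P'(s) = 4s(s - 1)(s + 1) vanishes at s ∈ {-1, 0, 1}; Q'(t) = 2(t - 2) vanishes at t ∈ {2}.
Local minima of P (where P''>0): P(-1)=-1, P(1)=-1. Local minima of Q: Q(2)=-4.
So the global minimum of f is P(-1) + Q(2) + 5 = -1 − 4 + 5 = 0, attained at (-1, 2).

0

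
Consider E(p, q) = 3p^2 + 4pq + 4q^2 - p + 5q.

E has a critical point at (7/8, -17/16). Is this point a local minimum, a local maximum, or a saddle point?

local minimum

The Hessian of E is constant: H = [[6, 4], [4, 8]].
det(H) = 6·8 − 4² = 32.
det(H) > 0 and tr(H) = 14 > 0, so H is positive definite and the point is a local minimum.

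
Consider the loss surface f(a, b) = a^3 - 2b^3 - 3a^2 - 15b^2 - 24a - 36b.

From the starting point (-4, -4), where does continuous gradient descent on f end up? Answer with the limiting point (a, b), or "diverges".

diverges

f is separable, so gradient descent decouples: a follows -∂f/∂a, b follows -∂f/∂b.
∂f/∂a = 3(a - 4)(a + 2); at a=-4 this is 48, so a decreases.
∂f/∂b = -6(b + 2)(b + 3); at b=-4 this is -12, so b increases.
The a-coordinate has no critical point in that direction and runs off to infinity.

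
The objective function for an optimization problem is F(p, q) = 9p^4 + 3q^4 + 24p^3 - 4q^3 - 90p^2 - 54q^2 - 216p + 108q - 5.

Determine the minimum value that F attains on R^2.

-920

F(p,q) separates as A(p) + B(q) − 5, so its minimum is min A + min B − 5.
A'(p) = 36(p - 2)(p + 1)(p + 3) vanishes at p ∈ {-3, -1, 2}; B'(q) = 12(q - 3)(q - 1)(q + 3) vanishes at q ∈ {-3, 1, 3}.
Local minima of A (where A''>0): A(-3)=-81, A(2)=-456. Local minima of B: B(-3)=-459, B(3)=-27.
So the global minimum of F is A(2) + B(-3) − 5 = -456 − 459 − 5 = -920, attained at (2, -3).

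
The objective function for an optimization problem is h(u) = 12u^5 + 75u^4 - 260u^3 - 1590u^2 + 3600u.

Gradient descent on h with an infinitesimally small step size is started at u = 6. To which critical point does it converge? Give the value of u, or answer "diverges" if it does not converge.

h'(u) = 60(u - 3)(u - 1)(u + 4)(u + 5), so h'(6) = 99000.
Gradient descent moves in the -h' direction, i.e. u is decreasing.
The nearest critical point in that direction is u = 3, where h'' = 6720 > 0 (a local minimum). The iterate converges there.

3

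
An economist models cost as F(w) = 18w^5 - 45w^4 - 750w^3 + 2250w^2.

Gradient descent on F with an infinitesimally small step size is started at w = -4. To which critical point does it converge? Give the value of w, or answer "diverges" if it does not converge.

0

F'(w) = 90w(w - 5)(w - 2)(w + 5), so F'(-4) = -19440.
Gradient descent moves in the -F' direction, i.e. w is increasing.
The nearest critical point in that direction is w = 0, where F'' = 4500 > 0 (a local minimum). The iterate converges there.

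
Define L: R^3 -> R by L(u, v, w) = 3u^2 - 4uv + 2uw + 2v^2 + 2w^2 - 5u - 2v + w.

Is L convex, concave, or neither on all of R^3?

convex

L is quadratic, so its Hessian is the constant matrix H = [[6, -4, 2], [-4, 4, 0], [2, 0, 4]].
Leading principal minors: 6, 8, 16.
All positive ⇒ H ≻ 0 ⇒ convex.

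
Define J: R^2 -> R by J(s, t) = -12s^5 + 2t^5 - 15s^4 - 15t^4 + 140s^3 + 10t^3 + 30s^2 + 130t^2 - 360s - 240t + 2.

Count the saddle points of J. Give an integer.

J separates as a function of s plus a function of t, so ∇J=0 decouples.
∂J/∂s = -60(s - 2)(s - 1)(s + 1)(s + 3) = 0 at s ∈ {-3, -1, 1, 2}; ∂J/∂t = 10(t - 4)(t - 3)(t - 1)(t + 2) = 0 at t ∈ {-2, 1, 3, 4}.
The Hessian is diagonal: diag(J_ss, J_tt). Second derivatives: J_ss(-3)=2400, J_ss(-1)=-720, J_ss(1)=480, J_ss(2)=-900; J_tt(-2)=-900, J_tt(1)=180, J_tt(3)=-100, J_tt(4)=180.
Saddle points occur where the two diagonal entries have opposite signs: (-3, -2), (-3, 3), (-1, 1), (-1, 4), (1, -2), (1, 3), (2, 1), (2, 4). Count: 8.

8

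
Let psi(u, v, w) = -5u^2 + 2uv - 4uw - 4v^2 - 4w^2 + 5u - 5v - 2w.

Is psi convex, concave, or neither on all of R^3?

concave

psi is quadratic, so its Hessian is the constant matrix H = [[-10, 2, -4], [2, -8, 0], [-4, 0, -8]].
Leading principal minors: -10, 76, -480.
Signs alternate −, +, − ⇒ H ≺ 0 ⇒ concave.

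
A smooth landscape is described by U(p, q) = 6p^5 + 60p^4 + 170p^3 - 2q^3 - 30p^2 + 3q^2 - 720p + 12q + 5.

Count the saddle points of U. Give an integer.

4

U separates as a function of p plus a function of q, so ∇U=0 decouples.
∂U/∂p = 30(p - 1)(p + 2)(p + 3)(p + 4) = 0 at p ∈ {-4, -3, -2, 1}; ∂U/∂q = -6(q - 2)(q + 1) = 0 at q ∈ {-1, 2}.
The Hessian is diagonal: diag(U_pp, U_qq). Second derivatives: U_pp(-4)=-300, U_pp(-3)=120, U_pp(-2)=-180, U_pp(1)=1800; U_qq(-1)=18, U_qq(2)=-18.
Saddle points occur where the two diagonal entries have opposite signs: (-4, -1), (-3, 2), (-2, -1), (1, 2). Count: 4.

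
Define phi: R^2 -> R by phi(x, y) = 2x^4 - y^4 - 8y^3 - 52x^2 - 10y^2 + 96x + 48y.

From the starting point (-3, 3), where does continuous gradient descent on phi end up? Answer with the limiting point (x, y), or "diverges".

diverges

phi is separable, so gradient descent decouples: x follows -∂phi/∂x, y follows -∂phi/∂y.
∂phi/∂x = 8(x - 3)(x - 1)(x + 4); at x=-3 this is 192, so x decreases.
∂phi/∂y = -4(y - 1)(y + 3)(y + 4); at y=3 this is -336, so y increases.
The y-coordinate has no critical point in that direction and runs off to infinity.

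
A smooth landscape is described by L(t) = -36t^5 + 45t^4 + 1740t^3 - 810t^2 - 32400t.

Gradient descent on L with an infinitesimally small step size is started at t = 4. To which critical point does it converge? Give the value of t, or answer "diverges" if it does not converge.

3

L'(t) = -180(t - 5)(t - 3)(t + 3)(t + 4), so L'(4) = 10080.
Gradient descent moves in the -L' direction, i.e. t is decreasing.
The nearest critical point in that direction is t = 3, where L'' = 15120 > 0 (a local minimum). The iterate converges there.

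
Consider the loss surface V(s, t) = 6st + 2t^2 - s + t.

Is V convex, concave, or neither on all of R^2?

neither

V is quadratic, so its Hessian is the constant matrix H = [[0, 6], [6, 4]].
det(H) = -36, tr(H) = 4.
det(H) < 0, so H is indefinite: neither convex nor concave.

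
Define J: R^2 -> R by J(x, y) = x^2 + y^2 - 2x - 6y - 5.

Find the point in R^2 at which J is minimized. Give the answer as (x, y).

(1, 3)

J(x,y) separates as P(x) + Q(y) − 5, so its minimum is min P + min Q − 5.
P'(x) = 2x - 2 vanishes at x ∈ {1}; Q'(y) = 2y - 6 vanishes at y ∈ {3}.
Local minima of P (where P''>0): P(1)=-1. Local minima of Q: Q(3)=-9.
So the global minimum of J is P(1) + Q(3) − 5 = -1 − 9 − 5 = -15, attained at (1, 3).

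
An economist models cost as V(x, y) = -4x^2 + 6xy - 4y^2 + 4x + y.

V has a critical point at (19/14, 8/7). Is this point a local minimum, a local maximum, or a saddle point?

The Hessian of V is constant: H = [[-8, 6], [6, -8]].
det(H) = (-8)·(-8) − 6² = 28.
det(H) > 0 and tr(H) = -16 < 0, so H is negative definite and the point is a local maximum.

local maximum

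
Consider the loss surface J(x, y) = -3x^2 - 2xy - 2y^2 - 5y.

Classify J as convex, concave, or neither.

concave

J is quadratic, so its Hessian is the constant matrix H = [[-6, -2], [-2, -4]].
det(H) = 20, tr(H) = -10.
det(H) > 0 and tr(H) < 0, so H is negative definite everywhere: concave.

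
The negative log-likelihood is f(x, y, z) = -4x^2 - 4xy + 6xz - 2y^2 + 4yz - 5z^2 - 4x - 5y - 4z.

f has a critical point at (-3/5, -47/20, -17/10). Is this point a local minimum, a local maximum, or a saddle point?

The Hessian is constant: H = [[-8, -4, 6], [-4, -4, 4], [6, 4, -10]].
Leading principal minors: Δ₁ = -8, Δ₂ = 16, Δ₃ = -80.
The minors alternate sign starting negative (−, +, −), so H is negative definite: a local maximum.

local maximum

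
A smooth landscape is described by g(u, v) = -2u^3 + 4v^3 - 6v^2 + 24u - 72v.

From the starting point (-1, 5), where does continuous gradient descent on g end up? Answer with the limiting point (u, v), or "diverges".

(-2, 3)

g is separable, so gradient descent decouples: u follows -∂g/∂u, v follows -∂g/∂v.
∂g/∂u = -6(u - 2)(u + 2); at u=-1 this is 18, so u decreases.
∂g/∂v = 12(v - 3)(v + 2); at v=5 this is 168, so v decreases.
u converges to its nearest critical value -2 (a local min of the u-part); v converges to 3. The iterate converges to (-2, 3).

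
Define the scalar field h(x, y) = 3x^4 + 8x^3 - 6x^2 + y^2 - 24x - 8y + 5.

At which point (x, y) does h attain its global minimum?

(1, 4)

h(x,y) separates as P(x) + Q(y) + 5, so its minimum is min P + min Q + 5.
P'(x) = 12(x - 1)(x + 1)(x + 2) vanishes at x ∈ {-2, -1, 1}; Q'(y) = 2y - 8 vanishes at y ∈ {4}.
Local minima of P (where P''>0): P(-2)=8, P(1)=-19. Local minima of Q: Q(4)=-16.
So the global minimum of h is P(1) + Q(4) + 5 = -19 − 16 + 5 = -30, attained at (1, 4).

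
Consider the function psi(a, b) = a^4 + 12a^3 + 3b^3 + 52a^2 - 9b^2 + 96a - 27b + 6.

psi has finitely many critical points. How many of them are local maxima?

psi separates as a function of a plus a function of b, so ∇psi=0 decouples.
∂psi/∂a = 4(a + 2)(a + 3)(a + 4) = 0 at a ∈ {-4, -3, -2}; ∂psi/∂b = 9(b - 3)(b + 1) = 0 at b ∈ {-1, 3}.
The Hessian is diagonal: diag(psi_aa, psi_bb). Second derivatives: psi_aa(-4)=8, psi_aa(-3)=-4, psi_aa(-2)=8; psi_bb(-1)=-36, psi_bb(3)=36.
Local maxima occur where both diagonal entries negative: (-3, -1). Count: 1.

1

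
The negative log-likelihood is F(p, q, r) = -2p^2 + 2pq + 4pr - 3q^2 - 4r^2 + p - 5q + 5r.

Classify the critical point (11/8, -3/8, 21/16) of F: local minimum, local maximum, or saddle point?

The Hessian is constant: H = [[-4, 2, 4], [2, -6, 0], [4, 0, -8]].
Leading principal minors: Δ₁ = -4, Δ₂ = 20, Δ₃ = -64.
The minors alternate sign starting negative (−, +, −), so H is negative definite: a local maximum.

local maximum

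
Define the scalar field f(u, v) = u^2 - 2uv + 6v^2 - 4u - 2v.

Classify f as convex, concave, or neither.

convex

f is quadratic, so its Hessian is the constant matrix H = [[2, -2], [-2, 12]].
det(H) = 20, tr(H) = 14.
det(H) > 0 and tr(H) > 0, so H is positive definite everywhere: convex.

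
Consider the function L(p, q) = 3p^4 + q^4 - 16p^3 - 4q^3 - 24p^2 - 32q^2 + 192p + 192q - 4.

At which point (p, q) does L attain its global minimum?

(-2, -4)

L(p,q) separates as A(p) + B(q) − 4, so its minimum is min A + min B − 4.
A'(p) = 12(p - 4)(p - 2)(p + 2) vanishes at p ∈ {-2, 2, 4}; B'(q) = 4(q - 4)(q - 3)(q + 4) vanishes at q ∈ {-4, 3, 4}.
Local minima of A (where A''>0): A(-2)=-304, A(4)=128. Local minima of B: B(-4)=-768, B(4)=256.
So the global minimum of L is A(-2) + B(-4) − 4 = -304 − 768 − 4 = -1076, attained at (-2, -4).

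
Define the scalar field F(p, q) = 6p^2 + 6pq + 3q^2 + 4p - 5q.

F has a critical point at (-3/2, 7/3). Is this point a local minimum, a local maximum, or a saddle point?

The Hessian of F is constant: H = [[12, 6], [6, 6]].
det(H) = 12·6 − 6² = 36.
det(H) > 0 and tr(H) = 18 > 0, so H is positive definite and the point is a local minimum.

local minimum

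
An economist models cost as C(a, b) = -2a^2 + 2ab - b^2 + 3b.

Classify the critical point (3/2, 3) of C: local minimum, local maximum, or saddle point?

The Hessian of C is constant: H = [[-4, 2], [2, -2]].
det(H) = (-4)·(-2) − 2² = 4.
det(H) > 0 and tr(H) = -6 < 0, so H is negative definite and the point is a local maximum.

local maximum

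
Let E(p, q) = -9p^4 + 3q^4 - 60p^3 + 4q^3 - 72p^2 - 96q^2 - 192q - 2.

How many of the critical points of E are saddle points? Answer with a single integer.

5

E separates as a function of p plus a function of q, so ∇E=0 decouples.
∂E/∂p = -36p(p + 1)(p + 4) = 0 at p ∈ {-4, -1, 0}; ∂E/∂q = 12(q - 4)(q + 1)(q + 4) = 0 at q ∈ {-4, -1, 4}.
The Hessian is diagonal: diag(E_pp, E_qq). Second derivatives: E_pp(-4)=-432, E_pp(-1)=108, E_pp(0)=-144; E_qq(-4)=288, E_qq(-1)=-180, E_qq(4)=480.
Saddle points occur where the two diagonal entries have opposite signs: (-4, -4), (-4, 4), (-1, -1), (0, -4), (0, 4). Count: 5.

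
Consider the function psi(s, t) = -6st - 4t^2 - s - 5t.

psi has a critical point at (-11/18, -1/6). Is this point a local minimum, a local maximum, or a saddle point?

The Hessian of psi is constant: H = [[0, -6], [-6, -8]].
det(H) = 0·(-8) − (-6)² = -36.
Since det(H) < 0, H is indefinite and the critical point is a saddle point.

saddle point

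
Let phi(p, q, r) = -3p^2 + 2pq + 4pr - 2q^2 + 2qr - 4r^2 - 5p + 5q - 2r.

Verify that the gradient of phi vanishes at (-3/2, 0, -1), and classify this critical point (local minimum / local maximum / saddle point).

∇phi = (-6p + 2q + 4r - 5, 2p - 4q + 2r + 5, 4p + 2q - 8r - 2); substituting (-3/2, 0, -1) gives ∇phi = (0, 0, 0), so (-3/2, 0, -1) is indeed a critical point.
The Hessian is constant: H = [[-6, 2, 4], [2, -4, 2], [4, 2, -8]].
Leading principal minors: Δ₁ = -6, Δ₂ = 20, Δ₃ = -40.
The minors alternate sign starting negative (−, +, −), so H is negative definite: a local maximum.

local maximum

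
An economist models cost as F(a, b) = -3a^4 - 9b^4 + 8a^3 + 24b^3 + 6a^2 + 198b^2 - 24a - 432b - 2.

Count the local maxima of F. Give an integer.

4

F separates as a function of a plus a function of b, so ∇F=0 decouples.
∂F/∂a = -12(a - 2)(a - 1)(a + 1) = 0 at a ∈ {-1, 1, 2}; ∂F/∂b = -36(b - 4)(b - 1)(b + 3) = 0 at b ∈ {-3, 1, 4}.
The Hessian is diagonal: diag(F_aa, F_bb). Second derivatives: F_aa(-1)=-72, F_aa(1)=24, F_aa(2)=-36; F_bb(-3)=-1008, F_bb(1)=432, F_bb(4)=-756.
Local maxima occur where both diagonal entries negative: (-1, -3), (-1, 4), (2, -3), (2, 4). Count: 4.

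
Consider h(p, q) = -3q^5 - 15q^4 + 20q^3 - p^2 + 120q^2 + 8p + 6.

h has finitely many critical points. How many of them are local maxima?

2

h separates as a function of p plus a function of q, so ∇h=0 decouples.
∂h/∂p = -2(p - 4) = 0 at p ∈ {4}; ∂h/∂q = -15q(q - 2)(q + 2)(q + 4) = 0 at q ∈ {-4, -2, 0, 2}.
The Hessian is diagonal: diag(h_pp, h_qq). Second derivatives: h_pp(4)=-2; h_qq(-4)=720, h_qq(-2)=-240, h_qq(0)=240, h_qq(2)=-720.
Local maxima occur where both diagonal entries negative: (4, -2), (4, 2). Count: 2.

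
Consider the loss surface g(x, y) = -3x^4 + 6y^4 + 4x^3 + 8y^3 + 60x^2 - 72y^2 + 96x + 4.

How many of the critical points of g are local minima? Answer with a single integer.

g separates as a function of x plus a function of y, so ∇g=0 decouples.
∂g/∂x = -12(x - 4)(x + 1)(x + 2) = 0 at x ∈ {-2, -1, 4}; ∂g/∂y = 24y(y - 2)(y + 3) = 0 at y ∈ {-3, 0, 2}.
The Hessian is diagonal: diag(g_xx, g_yy). Second derivatives: g_xx(-2)=-72, g_xx(-1)=60, g_xx(4)=-360; g_yy(-3)=360, g_yy(0)=-144, g_yy(2)=240.
Local minima occur where both diagonal entries positive: (-1, -3), (-1, 2). Count: 2.

2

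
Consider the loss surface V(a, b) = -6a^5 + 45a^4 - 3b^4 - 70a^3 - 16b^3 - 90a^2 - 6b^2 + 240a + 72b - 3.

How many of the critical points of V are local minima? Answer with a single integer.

V separates as a function of a plus a function of b, so ∇V=0 decouples.
∂V/∂a = -30(a - 4)(a - 2)(a - 1)(a + 1) = 0 at a ∈ {-1, 1, 2, 4}; ∂V/∂b = -12(b - 1)(b + 2)(b + 3) = 0 at b ∈ {-3, -2, 1}.
The Hessian is diagonal: diag(V_aa, V_bb). Second derivatives: V_aa(-1)=900, V_aa(1)=-180, V_aa(2)=180, V_aa(4)=-900; V_bb(-3)=-48, V_bb(-2)=36, V_bb(1)=-144.
Local minima occur where both diagonal entries positive: (-1, -2), (2, -2). Count: 2.

2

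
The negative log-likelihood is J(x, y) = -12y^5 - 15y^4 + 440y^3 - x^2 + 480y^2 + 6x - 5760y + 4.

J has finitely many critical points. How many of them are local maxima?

2

J separates as a function of x plus a function of y, so ∇J=0 decouples.
∂J/∂x = -2(x - 3) = 0 at x ∈ {3}; ∂J/∂y = -60(y - 4)(y - 2)(y + 3)(y + 4) = 0 at y ∈ {-4, -3, 2, 4}.
The Hessian is diagonal: diag(J_xx, J_yy). Second derivatives: J_xx(3)=-2; J_yy(-4)=2880, J_yy(-3)=-2100, J_yy(2)=3600, J_yy(4)=-6720.
Local maxima occur where both diagonal entries negative: (3, -3), (3, 4). Count: 2.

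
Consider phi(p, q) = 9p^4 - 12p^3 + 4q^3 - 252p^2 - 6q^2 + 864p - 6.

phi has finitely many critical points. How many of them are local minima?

phi separates as a function of p plus a function of q, so ∇phi=0 decouples.
∂phi/∂p = 36(p - 3)(p - 2)(p + 4) = 0 at p ∈ {-4, 2, 3}; ∂phi/∂q = 12q(q - 1) = 0 at q ∈ {0, 1}.
The Hessian is diagonal: diag(phi_pp, phi_qq). Second derivatives: phi_pp(-4)=1512, phi_pp(2)=-216, phi_pp(3)=252; phi_qq(0)=-12, phi_qq(1)=12.
Local minima occur where both diagonal entries positive: (-4, 1), (3, 1). Count: 2.

2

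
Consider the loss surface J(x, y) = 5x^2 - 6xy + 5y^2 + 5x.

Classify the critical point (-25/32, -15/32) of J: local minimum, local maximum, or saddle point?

local minimum

The Hessian of J is constant: H = [[10, -6], [-6, 10]].
det(H) = 10·10 − (-6)² = 64.
det(H) > 0 and tr(H) = 20 > 0, so H is positive definite and the point is a local minimum.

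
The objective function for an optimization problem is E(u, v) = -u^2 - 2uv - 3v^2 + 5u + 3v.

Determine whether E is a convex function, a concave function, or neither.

E is quadratic, so its Hessian is the constant matrix H = [[-2, -2], [-2, -6]].
det(H) = 8, tr(H) = -8.
det(H) > 0 and tr(H) < 0, so H is negative definite everywhere: concave.

concave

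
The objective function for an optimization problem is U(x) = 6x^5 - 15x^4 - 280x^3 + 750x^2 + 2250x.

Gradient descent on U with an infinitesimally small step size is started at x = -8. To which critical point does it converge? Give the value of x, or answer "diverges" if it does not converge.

diverges

U'(x) = 30(x - 5)(x - 3)(x + 1)(x + 5), so U'(-8) = 90090.
Gradient descent moves in the -U' direction, i.e. x is decreasing.
There is no critical point below x=-8, and U' keeps the same sign, so the iterate runs off to −∞.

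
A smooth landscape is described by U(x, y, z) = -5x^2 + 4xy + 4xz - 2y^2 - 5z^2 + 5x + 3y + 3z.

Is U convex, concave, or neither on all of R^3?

U is quadratic, so its Hessian is the constant matrix H = [[-10, 4, 4], [4, -4, 0], [4, 0, -10]].
Leading principal minors: -10, 24, -176.
Signs alternate −, +, − ⇒ H ≺ 0 ⇒ concave.

concave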